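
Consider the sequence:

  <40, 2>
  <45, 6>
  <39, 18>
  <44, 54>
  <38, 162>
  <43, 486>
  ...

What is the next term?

First slot: 40, 45, 39, 44, 38, 43 → 37 (alternating steps +5, −6, +5, −6, …).
Second slot: ×3 each step; 2, 6, 18, 54, 162, 486 → 1458.
Putting it together: <37, 1458>.

<37, 1458>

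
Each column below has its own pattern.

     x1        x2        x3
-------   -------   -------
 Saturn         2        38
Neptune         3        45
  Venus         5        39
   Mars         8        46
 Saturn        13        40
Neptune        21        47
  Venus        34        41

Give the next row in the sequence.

Mars  55  48

Column x1 — repeats Saturn → Neptune → Venus → Mars: Saturn, Neptune, Venus, Mars, Saturn, Neptune, Venus → Mars.
Column x2 goes 2, 3, 5, 8, 13, 21, 34 → 55 (each term is the sum of the two before it).
Column x3 — alternating steps +7, −6, +7, −6, …: 38, 45, 39, 46, 40, 47, 41 → 48.
Combining the parts gives Mars  55  48.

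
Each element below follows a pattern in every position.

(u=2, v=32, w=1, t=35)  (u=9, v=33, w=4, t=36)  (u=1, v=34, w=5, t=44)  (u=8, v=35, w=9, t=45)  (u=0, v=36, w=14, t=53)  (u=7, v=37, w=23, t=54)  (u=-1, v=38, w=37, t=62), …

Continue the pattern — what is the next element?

For the u, alternating steps +7, −8, +7, −8, …: 2, 9, 1, 8, 0, 7, -1 → 6.
For the v, +1 each step: 32, 33, 34, 35, 36, 37, 38 → 39.
W — each term is the sum of the two before it: 1, 4, 5, 9, 14, 23, 37 → 60.
T: alternating steps +1, +8, +1, +8, …; 35, 36, 44, 45, 53, 54, 62 → 63.
Putting it together: (u=6, v=39, w=60, t=63).

(u=6, v=39, w=60, t=63)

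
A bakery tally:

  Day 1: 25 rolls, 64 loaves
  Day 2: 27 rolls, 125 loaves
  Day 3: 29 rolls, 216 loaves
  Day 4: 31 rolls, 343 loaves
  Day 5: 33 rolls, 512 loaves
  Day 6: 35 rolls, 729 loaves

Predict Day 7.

37 rolls, 1000 loaves

Rolls: 25, 27, 29, 31, 33, 35 → 37 (+2 each step).
Loaves: perfect cubes: 4³, 5³, 6³, …; 64, 125, 216, 343, 512, 729 → 1000.
So the next line is 37 rolls, 1000 loaves.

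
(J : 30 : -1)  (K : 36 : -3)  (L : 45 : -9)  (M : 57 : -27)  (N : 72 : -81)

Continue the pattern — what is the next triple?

(O : 90 : -243)

For the letter, letters move forward 1 place in the alphabet: J, K, L, M, N → O.
Second part: 30, 36, 45, 57, 72 → 90 (differences are 6, 9, 12, … (increasing by 3 each time)).
Third part: ×3 each step; -1, -3, -9, -27, -81 → -243.
Combining the parts gives (O : 90 : -243).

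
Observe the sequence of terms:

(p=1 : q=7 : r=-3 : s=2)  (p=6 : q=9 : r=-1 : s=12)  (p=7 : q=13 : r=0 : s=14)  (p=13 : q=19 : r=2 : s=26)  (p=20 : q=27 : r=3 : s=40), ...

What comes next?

P: each term is the sum of the two before it, so 1, 6, 7, 13, 20 → 33.
Q — differences are 2, 4, 6, … (increasing by 2 each time): 7, 9, 13, 19, 27 → 37.
R — alternating steps +2, +1, +2, +1, …: -3, -1, 0, 2, 3 → 5.
S — always 2 × the p: 2, 12, 14, 26, 40 → 66.
Combining the parts gives (p=33 : q=37 : r=5 : s=66).

(p=33 : q=37 : r=5 : s=66)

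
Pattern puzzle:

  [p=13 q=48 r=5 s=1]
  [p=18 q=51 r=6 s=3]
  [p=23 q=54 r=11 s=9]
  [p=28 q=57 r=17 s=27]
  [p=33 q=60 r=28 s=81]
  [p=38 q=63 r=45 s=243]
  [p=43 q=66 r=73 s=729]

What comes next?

P — +5 each step: 13, 18, 23, 28, 33, 38, 43 → 48.
Q: +3 each step; 48, 51, 54, 57, 60, 63, 66 → 69.
R: 5, 6, 11, 17, 28, 45, 73 → 118 (each term is the sum of the two before it).
S goes 1, 3, 9, 27, 81, 243, 729 → 2187 (×3 each step).
So the next element is [p=48 q=69 r=118 s=2187].

[p=48 q=69 r=118 s=2187]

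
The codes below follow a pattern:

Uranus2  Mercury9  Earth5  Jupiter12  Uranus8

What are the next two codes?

Planet: Uranus, Mercury, Earth, Jupiter, Uranus → Mercury → Earth (repeats Uranus → Mercury → Earth → Jupiter).
Second component: 2, 9, 5, 12, 8 → 15 → 11 (alternating steps +7, −4, +7, −4, …).
So the next two codes are Mercury15 and Earth11.

Mercury15 then Earth11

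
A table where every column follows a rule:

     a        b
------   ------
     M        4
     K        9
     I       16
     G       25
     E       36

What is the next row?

C  49

Column a: letters move back 2 places in the alphabet, so M, K, I, G, E → C.
For the column b, perfect squares: 2², 3², 4², …: 4, 9, 16, 25, 36 → 49.
Combining the parts gives C  49.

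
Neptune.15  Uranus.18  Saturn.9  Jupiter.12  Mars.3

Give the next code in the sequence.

Planet: Neptune, Uranus, Saturn, Jupiter, Mars → Earth (runs backward through the planets Mercury→Neptune).
Second component goes 15, 18, 9, 12, 3 → 6 (alternating steps +3, −9, +3, −9, …).
Combining the parts gives Earth.6.

Earth.6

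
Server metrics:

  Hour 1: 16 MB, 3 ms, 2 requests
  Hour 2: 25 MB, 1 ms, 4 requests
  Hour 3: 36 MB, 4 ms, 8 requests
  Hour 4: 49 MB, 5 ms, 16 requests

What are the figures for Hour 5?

64 MB, 9 ms, 32 requests

For the MB, perfect squares: 4², 5², 6², …: 16, 25, 36, 49 → 64.
Ms goes 3, 1, 4, 5 → 9 (each term is the sum of the two before it).
Requests: ×2 each step, so 2, 4, 8, 16 → 32.
Putting it together: 64 MB, 9 ms, 32 requests.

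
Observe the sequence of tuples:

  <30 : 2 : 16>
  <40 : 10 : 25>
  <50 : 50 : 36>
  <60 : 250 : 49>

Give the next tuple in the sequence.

First value — +10 each step: 30, 40, 50, 60 → 70.
Second value: 2, 10, 50, 250 → 1250 (×5 each step).
Third value: 16, 25, 36, 49 → 64 (perfect squares: 4², 5², 6², …).
Combining the parts gives <70 : 1250 : 64>.

<70 : 1250 : 64>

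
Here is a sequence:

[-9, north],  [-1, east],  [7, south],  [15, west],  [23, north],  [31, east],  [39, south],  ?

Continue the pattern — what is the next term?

[47, west]

First coordinate goes -9, -1, 7, 15, 23, 31, 39 → 47 (+8 each step).
Direction — repeats north → east → south → west: north, east, south, west, north, east, south → west.
So the next term is [47, west].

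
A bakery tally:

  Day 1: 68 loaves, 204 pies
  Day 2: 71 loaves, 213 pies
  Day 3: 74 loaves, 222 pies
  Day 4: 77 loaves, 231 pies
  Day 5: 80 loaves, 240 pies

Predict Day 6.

83 loaves, 249 pies

For the loaves, +3 each step: 68, 71, 74, 77, 80 → 83.
Pies: always 3 × the loaves; 204, 213, 222, 231, 240 → 249.
So the next line is 83 loaves, 249 pies.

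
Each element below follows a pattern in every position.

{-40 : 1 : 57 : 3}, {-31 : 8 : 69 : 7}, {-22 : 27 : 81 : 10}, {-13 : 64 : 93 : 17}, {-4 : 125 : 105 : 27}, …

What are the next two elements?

{5 : 216 : 117 : 44}, {14 : 343 : 129 : 71}

First coordinate: +9 each step, so -40, -31, -22, -13, -4 → 5 → 14.
Second coordinate — perfect cubes: 1³, 2³, 3³, …: 1, 8, 27, 64, 125 → 216 → 343.
Third coordinate: 57, 69, 81, 93, 105 → 117 → 129 (+12 each step).
Fourth coordinate: 3, 7, 10, 17, 27 → 44 → 71 (each term is the sum of the two before it).
Putting the parts together: {5 : 216 : 117 : 44} and then {14 : 343 : 129 : 71}.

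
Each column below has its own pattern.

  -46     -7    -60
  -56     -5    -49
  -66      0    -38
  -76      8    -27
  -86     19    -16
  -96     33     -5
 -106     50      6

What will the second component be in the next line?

70

Second component: differences are 2, 5, 8, … (increasing by 3 each time); -7, -5, 0, 8, 19, 33, 50 → 70.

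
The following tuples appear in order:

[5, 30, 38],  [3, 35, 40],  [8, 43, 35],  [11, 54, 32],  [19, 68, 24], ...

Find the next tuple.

First slot: each term is the sum of the two before it, so 5, 3, 8, 11, 19 → 30.
Second slot: differences are 5, 8, 11, … (increasing by 3 each time); 30, 35, 43, 54, 68 → 85.
Third slot: together with the first slot always sums to 43; 38, 40, 35, 32, 24 → 13.
So the next tuple is [30, 85, 13].

[30, 85, 13]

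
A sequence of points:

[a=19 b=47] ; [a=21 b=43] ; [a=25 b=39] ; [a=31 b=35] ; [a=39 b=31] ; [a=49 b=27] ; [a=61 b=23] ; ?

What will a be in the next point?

75

A goes 19, 21, 25, 31, 39, 49, 61 → 75 (differences are 2, 4, 6, … (increasing by 2 each time)).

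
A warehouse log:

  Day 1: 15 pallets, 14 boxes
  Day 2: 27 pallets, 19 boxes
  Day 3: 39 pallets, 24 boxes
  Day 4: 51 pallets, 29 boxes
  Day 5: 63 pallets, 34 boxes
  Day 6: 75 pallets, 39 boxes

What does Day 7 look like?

Pallets: +12 each step; 15, 27, 39, 51, 63, 75 → 87.
For the boxes, +5 each step: 14, 19, 24, 29, 34, 39 → 44.
Combining the parts gives 87 pallets, 44 boxes.

87 pallets, 44 boxes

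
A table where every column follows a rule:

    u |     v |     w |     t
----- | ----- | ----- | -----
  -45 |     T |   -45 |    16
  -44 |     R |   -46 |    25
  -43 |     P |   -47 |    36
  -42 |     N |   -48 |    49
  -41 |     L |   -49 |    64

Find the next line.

-40  J  -50  81

Column u — +1 each step: -45, -44, -43, -42, -41 → -40.
Column v — letters move back 2 places in the alphabet: T, R, P, N, L → J.
Column w: −1 each step, so -45, -46, -47, -48, -49 → -50.
Column t: 16, 25, 36, 49, 64 → 81 (perfect squares: 4², 5², 6², …).
Putting it together: -40  J  -50  81.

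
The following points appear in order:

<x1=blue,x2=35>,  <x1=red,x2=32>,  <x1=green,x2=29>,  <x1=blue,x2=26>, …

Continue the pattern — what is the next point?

X1: repeats blue → red → green; blue, red, green, blue → red.
X2 — −3 each step: 35, 32, 29, 26 → 23.
Combining the parts gives <x1=red,x2=23>.

<x1=red,x2=23>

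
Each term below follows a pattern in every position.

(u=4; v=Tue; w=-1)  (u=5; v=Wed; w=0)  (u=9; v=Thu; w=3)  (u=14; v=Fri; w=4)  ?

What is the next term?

(u=23; v=Sat; w=7)

For the u, each term is the sum of the two before it: 4, 5, 9, 14 → 23.
V: Tue, Wed, Thu, Fri → Sat (runs through the weekdays Mon→Sun).
W goes -1, 0, 3, 4 → 7 (alternating steps +1, +3, +1, +3, …).
Combining the parts gives (u=23; v=Sat; w=7).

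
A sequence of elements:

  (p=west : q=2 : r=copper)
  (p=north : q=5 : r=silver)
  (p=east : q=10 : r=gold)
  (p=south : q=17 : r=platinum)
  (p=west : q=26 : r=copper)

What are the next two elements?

For the p, repeats west → north → east → south: west, north, east, south, west → north → east.
Q: differences are 3, 5, 7, … (increasing by 2 each time), so 2, 5, 10, 17, 26 → 37 → 50.
R — repeats copper → silver → gold → platinum: copper, silver, gold, platinum, copper → silver → gold.
Putting the parts together: (p=north : q=37 : r=silver) and then (p=east : q=50 : r=gold).

(p=north : q=37 : r=silver), (p=east : q=50 : r=gold)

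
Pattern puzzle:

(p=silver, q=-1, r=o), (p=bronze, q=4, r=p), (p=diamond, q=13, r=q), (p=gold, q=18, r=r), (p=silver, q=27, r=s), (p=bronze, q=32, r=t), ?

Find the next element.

P — repeats silver → bronze → diamond → gold: silver, bronze, diamond, gold, silver, bronze → diamond.
Q: alternating steps +5, +9, +5, +9, …, so -1, 4, 13, 18, 27, 32 → 41.
R — letters move forward 1 place in the alphabet: o, p, q, r, s, t → u.
Putting it together: (p=diamond, q=41, r=u).

(p=diamond, q=41, r=u)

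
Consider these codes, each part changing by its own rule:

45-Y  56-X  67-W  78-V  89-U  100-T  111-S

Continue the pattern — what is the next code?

122-R

For the first component, +11 each step: 45, 56, 67, 78, 89, 100, 111 → 122.
Letter: Y, X, W, V, U, T, S → R (letters move back 1 place in the alphabet).
So the next code is 122-R.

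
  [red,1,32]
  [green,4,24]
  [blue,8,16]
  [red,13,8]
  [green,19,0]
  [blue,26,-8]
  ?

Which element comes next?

[red,34,-16]

Colour: red, green, blue, red, green, blue → red (repeats red → green → blue).
For the second value, differences are 3, 4, 5, … (increasing by 1 each time): 1, 4, 8, 13, 19, 26 → 34.
For the third value, −8 each step: 32, 24, 16, 8, 0, -8 → -16.
Combining the parts gives [red,34,-16].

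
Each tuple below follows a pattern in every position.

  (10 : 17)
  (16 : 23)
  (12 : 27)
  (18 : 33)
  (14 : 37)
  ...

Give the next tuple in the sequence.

(20 : 43)

First component — alternating steps +6, −4, +6, −4, …: 10, 16, 12, 18, 14 → 20.
For the second component, alternating steps +6, +4, +6, +4, …: 17, 23, 27, 33, 37 → 43.
Combining the parts gives (20 : 43).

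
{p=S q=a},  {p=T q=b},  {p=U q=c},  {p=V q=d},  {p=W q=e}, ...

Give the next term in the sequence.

{p=X q=f}

For the p, letters move forward 1 place in the alphabet: S, T, U, V, W → X.
For the q, letters move forward 1 place in the alphabet: a, b, c, d, e → f.
Combining the parts gives {p=X q=f}.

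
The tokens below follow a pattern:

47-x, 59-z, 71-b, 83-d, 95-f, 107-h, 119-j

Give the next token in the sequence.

131-l

First component — +12 each step: 47, 59, 71, 83, 95, 107, 119 → 131.
Letter: letters move forward 2 places in the alphabet, wrapping Z→A; x, z, b, d, f, h, j → l.
Putting it together: 131-l.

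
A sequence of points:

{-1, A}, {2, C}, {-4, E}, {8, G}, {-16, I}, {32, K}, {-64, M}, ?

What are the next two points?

{128, O}, {-256, Q}

First value — ×(-2) each step: -1, 2, -4, 8, -16, 32, -64 → 128 → -256.
Letter goes A, C, E, G, I, K, M → O → Q (letters move forward 2 places in the alphabet).
Putting the parts together: {128, O} and then {-256, Q}.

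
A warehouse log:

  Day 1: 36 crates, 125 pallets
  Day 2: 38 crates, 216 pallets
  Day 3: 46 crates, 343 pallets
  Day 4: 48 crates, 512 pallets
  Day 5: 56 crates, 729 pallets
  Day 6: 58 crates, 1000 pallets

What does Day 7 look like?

Crates: 36, 38, 46, 48, 56, 58 → 66 (alternating steps +2, +8, +2, +8, …).
Pallets — perfect cubes: 5³, 6³, 7³, …: 125, 216, 343, 512, 729, 1000 → 1331.
Combining the parts gives 66 crates, 1331 pallets.

66 crates, 1331 pallets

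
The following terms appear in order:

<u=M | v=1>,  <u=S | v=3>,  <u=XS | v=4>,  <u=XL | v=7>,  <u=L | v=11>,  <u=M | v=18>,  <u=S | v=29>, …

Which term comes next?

<u=XS | v=47>

U goes M, S, XS, XL, L, M, S → XS (repeats M → S → XS → XL → L).
V: 1, 3, 4, 7, 11, 18, 29 → 47 (each term is the sum of the two before it).
Combining the parts gives <u=XS | v=47>.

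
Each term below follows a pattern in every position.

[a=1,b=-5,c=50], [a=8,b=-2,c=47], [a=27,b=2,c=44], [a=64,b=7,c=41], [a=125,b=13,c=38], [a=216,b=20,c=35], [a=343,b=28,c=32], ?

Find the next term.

[a=512,b=37,c=29]

A: perfect cubes: 1³, 2³, 3³, …; 1, 8, 27, 64, 125, 216, 343 → 512.
B: differences are 3, 4, 5, … (increasing by 1 each time), so -5, -2, 2, 7, 13, 20, 28 → 37.
C: 50, 47, 44, 41, 38, 35, 32 → 29 (−3 each step).
Combining the parts gives [a=512,b=37,c=29].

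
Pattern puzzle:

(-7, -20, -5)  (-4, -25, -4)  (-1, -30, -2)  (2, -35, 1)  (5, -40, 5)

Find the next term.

(8, -45, 10)

For the first entry, +3 each step: -7, -4, -1, 2, 5 → 8.
Second entry goes -20, -25, -30, -35, -40 → -45 (−5 each step).
Third entry — differences are 1, 2, 3, … (increasing by 1 each time): -5, -4, -2, 1, 5 → 10.
Combining the parts gives (8, -45, 10).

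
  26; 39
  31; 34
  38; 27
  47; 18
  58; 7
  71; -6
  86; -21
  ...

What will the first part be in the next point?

For the first part, differences are 5, 7, 9, … (increasing by 2 each time): 26, 31, 38, 47, 58, 71, 86 → 103.

103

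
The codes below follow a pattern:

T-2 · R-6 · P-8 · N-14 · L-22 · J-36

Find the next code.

Letter: letters move back 2 places in the alphabet, so T, R, P, N, L, J → H.
Second component: each term is the sum of the two before it; 2, 6, 8, 14, 22, 36 → 58.
Putting it together: H-58.

H-58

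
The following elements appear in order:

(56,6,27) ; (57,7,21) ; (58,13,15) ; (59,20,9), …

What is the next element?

First entry goes 56, 57, 58, 59 → 60 (+1 each step).
Second entry: 6, 7, 13, 20 → 33 (each term is the sum of the two before it).
For the third entry, −6 each step: 27, 21, 15, 9 → 3.
Putting it together: (60,33,3).

(60,33,3)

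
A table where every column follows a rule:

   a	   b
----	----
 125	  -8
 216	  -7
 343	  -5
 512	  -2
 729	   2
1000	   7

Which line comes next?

Column a — perfect cubes: 5³, 6³, 7³, …: 125, 216, 343, 512, 729, 1000 → 1331.
Column b: differences are 1, 2, 3, … (increasing by 1 each time), so -8, -7, -5, -2, 2, 7 → 13.
So the next line is 1331  13.

1331  13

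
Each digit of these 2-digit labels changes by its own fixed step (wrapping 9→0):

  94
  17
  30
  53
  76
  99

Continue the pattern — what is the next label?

12

First digit: 9, 1, 3, 5, 7, 9 → 1 (+2 each step, mod 10).
Second digit: 4, 7, 0, 3, 6, 9 → 2 (+3 each step, mod 10).
Combining the parts gives 12.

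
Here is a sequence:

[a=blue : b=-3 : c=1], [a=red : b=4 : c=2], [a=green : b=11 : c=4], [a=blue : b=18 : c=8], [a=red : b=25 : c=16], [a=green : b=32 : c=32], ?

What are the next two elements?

A: blue, red, green, blue, red, green → blue → red (repeats blue → red → green).
B: +7 each step; -3, 4, 11, 18, 25, 32 → 39 → 46.
C: ×2 each step, so 1, 2, 4, 8, 16, 32 → 64 → 128.
Putting the parts together: [a=blue : b=39 : c=64] and then [a=red : b=46 : c=128].

[a=blue : b=39 : c=64], [a=red : b=46 : c=128]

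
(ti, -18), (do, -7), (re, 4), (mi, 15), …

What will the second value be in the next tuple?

Second value goes -18, -7, 4, 15 → 26 (+11 each step).

26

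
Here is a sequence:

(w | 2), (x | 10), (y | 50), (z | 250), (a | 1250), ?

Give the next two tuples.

(b | 6250), (c | 31250)

Letter: letters move forward 1 place in the alphabet, wrapping Z→A, so w, x, y, z, a → b → c.
Second part: 2, 10, 50, 250, 1250 → 6250 → 31250 (×5 each step).
Putting the parts together: (b | 6250) and then (c | 31250).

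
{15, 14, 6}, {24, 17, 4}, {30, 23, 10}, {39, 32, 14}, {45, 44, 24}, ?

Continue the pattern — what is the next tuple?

For the first component, alternating steps +9, +6, +9, +6, …: 15, 24, 30, 39, 45 → 54.
Second component goes 14, 17, 23, 32, 44 → 59 (differences are 3, 6, 9, … (increasing by 3 each time)).
Third component — each term is the sum of the two before it: 6, 4, 10, 14, 24 → 38.
So the next tuple is {54, 59, 38}.

{54, 59, 38}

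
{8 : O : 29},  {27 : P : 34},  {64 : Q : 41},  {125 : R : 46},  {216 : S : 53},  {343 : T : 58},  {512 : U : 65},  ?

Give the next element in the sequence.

{729 : V : 70}

First value: 8, 27, 64, 125, 216, 343, 512 → 729 (perfect cubes: 2³, 3³, 4³, …).
Letter goes O, P, Q, R, S, T, U → V (letters move forward 1 place in the alphabet).
Third value: alternating steps +5, +7, +5, +7, …; 29, 34, 41, 46, 53, 58, 65 → 70.
Combining the parts gives {729 : V : 70}.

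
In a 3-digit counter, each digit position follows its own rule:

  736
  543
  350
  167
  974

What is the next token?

781

For the first digit, −2 each step, mod 10: 7, 5, 3, 1, 9 → 7.
Second digit goes 3, 4, 5, 6, 7 → 8 (+1 each step, mod 10).
Third digit: −3 each step, mod 10; 6, 3, 0, 7, 4 → 1.
Putting it together: 781.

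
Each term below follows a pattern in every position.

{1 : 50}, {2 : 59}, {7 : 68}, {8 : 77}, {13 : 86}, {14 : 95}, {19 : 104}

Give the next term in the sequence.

First value: alternating steps +1, +5, +1, +5, …, so 1, 2, 7, 8, 13, 14, 19 → 20.
Second value: 50, 59, 68, 77, 86, 95, 104 → 113 (+9 each step).
Putting it together: {20 : 113}.

{20 : 113}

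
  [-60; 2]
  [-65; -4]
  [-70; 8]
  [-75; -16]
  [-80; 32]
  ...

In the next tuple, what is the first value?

First value — −5 each step: -60, -65, -70, -75, -80 → -85.

-85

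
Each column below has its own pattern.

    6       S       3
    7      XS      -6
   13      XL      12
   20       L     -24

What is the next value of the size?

M

For the size, runs backward through clothing sizes XS→XL: S, XS, XL, L → M.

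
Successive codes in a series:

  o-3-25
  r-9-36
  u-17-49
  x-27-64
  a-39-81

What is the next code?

d-53-100

Letter: letters move forward 3 places in the alphabet, wrapping Z→A; o, r, u, x, a → d.
For the second component, differences are 6, 8, 10, … (increasing by 2 each time): 3, 9, 17, 27, 39 → 53.
Third component: perfect squares: 5², 6², 7², …; 25, 36, 49, 64, 81 → 100.
Putting it together: d-53-100.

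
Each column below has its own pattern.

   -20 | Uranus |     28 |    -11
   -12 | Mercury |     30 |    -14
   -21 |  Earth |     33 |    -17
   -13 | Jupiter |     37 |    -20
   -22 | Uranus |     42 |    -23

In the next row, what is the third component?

For the third component, differences are 2, 3, 4, … (increasing by 1 each time): 28, 30, 33, 37, 42 → 48.

48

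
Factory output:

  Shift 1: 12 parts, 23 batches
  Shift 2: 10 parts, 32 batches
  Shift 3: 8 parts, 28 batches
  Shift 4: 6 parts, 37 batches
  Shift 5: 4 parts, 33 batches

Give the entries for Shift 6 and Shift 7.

Parts: −2 each step, so 12, 10, 8, 6, 4 → 2 → 0.
Batches goes 23, 32, 28, 37, 33 → 42 → 38 (alternating steps +9, −4, +9, −4, …).
Putting the parts together: 2 parts, 42 batches and then 0 parts, 38 batches.

2 parts, 42 batches; 0 parts, 38 batches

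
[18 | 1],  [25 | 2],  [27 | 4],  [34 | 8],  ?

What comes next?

[36 | 16]

First component — alternating steps +7, +2, +7, +2, …: 18, 25, 27, 34 → 36.
Second component: 1, 2, 4, 8 → 16 (×2 each step).
Combining the parts gives [36 | 16].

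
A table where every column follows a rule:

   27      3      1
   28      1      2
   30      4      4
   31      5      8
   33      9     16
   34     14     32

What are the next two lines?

First component: alternating steps +1, +2, +1, +2, …; 27, 28, 30, 31, 33, 34 → 36 → 37.
Second component: each term is the sum of the two before it, so 3, 1, 4, 5, 9, 14 → 23 → 37.
Third component: ×2 each step; 1, 2, 4, 8, 16, 32 → 64 → 128.
Putting the parts together: 36  23  64 and then 37  37  128.

36  23  64; 37  37  128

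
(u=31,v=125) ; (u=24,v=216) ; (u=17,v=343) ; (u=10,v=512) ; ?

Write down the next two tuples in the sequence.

U: −7 each step, so 31, 24, 17, 10 → 3 → -4.
V — perfect cubes: 5³, 6³, 7³, …: 125, 216, 343, 512 → 729 → 1000.
Putting the parts together: (u=3,v=729) and then (u=-4,v=1000).

(u=3,v=729), (u=-4,v=1000)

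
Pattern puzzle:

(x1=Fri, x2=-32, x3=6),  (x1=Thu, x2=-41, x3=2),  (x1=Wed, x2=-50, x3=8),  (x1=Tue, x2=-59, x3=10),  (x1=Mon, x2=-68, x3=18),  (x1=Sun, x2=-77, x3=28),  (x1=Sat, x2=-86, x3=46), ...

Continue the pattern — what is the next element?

(x1=Fri, x2=-95, x3=74)

X1 — runs backward through the weekdays Mon→Sun: Fri, Thu, Wed, Tue, Mon, Sun, Sat → Fri.
X2: −9 each step; -32, -41, -50, -59, -68, -77, -86 → -95.
X3: each term is the sum of the two before it, so 6, 2, 8, 10, 18, 28, 46 → 74.
Putting it together: (x1=Fri, x2=-95, x3=74).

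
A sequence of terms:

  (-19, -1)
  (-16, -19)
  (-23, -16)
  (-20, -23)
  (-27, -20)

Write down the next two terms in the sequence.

(-24, -27), (-31, -24)

First component: alternating steps +3, −7, +3, −7, …, so -19, -16, -23, -20, -27 → -24 → -31.
Second component goes -1, -19, -16, -23, -20 → -27 → -24 (always the previous value of the first component).
Putting the parts together: (-24, -27) and then (-31, -24).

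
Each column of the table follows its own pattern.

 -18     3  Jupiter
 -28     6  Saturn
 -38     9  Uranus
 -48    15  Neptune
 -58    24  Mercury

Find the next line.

First component goes -18, -28, -38, -48, -58 → -68 (−10 each step).
Second component: each term is the sum of the two before it, so 3, 6, 9, 15, 24 → 39.
For the planet, runs through the planets Mercury→Neptune: Jupiter, Saturn, Uranus, Neptune, Mercury → Venus.
So the next line is -68  39  Venus.

-68  39  Venus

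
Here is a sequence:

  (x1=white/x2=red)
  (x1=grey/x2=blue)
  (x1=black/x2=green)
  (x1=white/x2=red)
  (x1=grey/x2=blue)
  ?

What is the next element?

(x1=black/x2=green)

X1: repeats white → grey → black; white, grey, black, white, grey → black.
For the x2, repeats red → blue → green: red, blue, green, red, blue → green.
Putting it together: (x1=black/x2=green).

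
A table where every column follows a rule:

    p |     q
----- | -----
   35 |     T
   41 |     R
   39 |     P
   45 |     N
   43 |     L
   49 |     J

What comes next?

Column p: alternating steps +6, −2, +6, −2, …, so 35, 41, 39, 45, 43, 49 → 47.
Column q goes T, R, P, N, L, J → H (letters move back 2 places in the alphabet).
So the next row is 47  H.

47  H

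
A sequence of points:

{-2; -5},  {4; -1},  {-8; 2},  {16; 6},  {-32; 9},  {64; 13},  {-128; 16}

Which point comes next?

{256; 20}

First entry goes -2, 4, -8, 16, -32, 64, -128 → 256 (×(-2) each step).
Second entry — alternating steps +4, +3, +4, +3, …: -5, -1, 2, 6, 9, 13, 16 → 20.
Putting it together: {256; 20}.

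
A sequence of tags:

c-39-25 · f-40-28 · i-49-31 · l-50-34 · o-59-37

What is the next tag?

For the letter, letters move forward 3 places in the alphabet: c, f, i, l, o → r.
Second component — alternating steps +1, +9, +1, +9, …: 39, 40, 49, 50, 59 → 60.
Third component goes 25, 28, 31, 34, 37 → 40 (+3 each step).
So the next tag is r-60-40.

r-60-40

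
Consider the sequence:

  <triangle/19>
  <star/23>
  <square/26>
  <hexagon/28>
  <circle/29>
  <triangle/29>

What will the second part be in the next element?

28

For the second part, differences are 4, 3, 2, … (decreasing by 1 each time): 19, 23, 26, 28, 29, 29 → 28.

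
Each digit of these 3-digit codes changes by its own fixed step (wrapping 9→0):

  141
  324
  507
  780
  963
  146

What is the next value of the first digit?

3

First digit: +2 each step, mod 10, so 1, 3, 5, 7, 9, 1 → 3.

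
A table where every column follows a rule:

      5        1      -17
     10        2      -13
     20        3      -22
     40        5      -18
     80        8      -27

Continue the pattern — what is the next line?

160  13  -23

First component: ×2 each step, so 5, 10, 20, 40, 80 → 160.
For the second component, each term is the sum of the two before it: 1, 2, 3, 5, 8 → 13.
Third component: alternating steps +4, −9, +4, −9, …, so -17, -13, -22, -18, -27 → -23.
Putting it together: 160  13  -23.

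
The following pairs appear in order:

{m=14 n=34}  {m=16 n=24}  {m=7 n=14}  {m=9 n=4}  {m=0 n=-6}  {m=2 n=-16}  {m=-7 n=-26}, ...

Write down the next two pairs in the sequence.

For the m, alternating steps +2, −9, +2, −9, …: 14, 16, 7, 9, 0, 2, -7 → -5 → -14.
N — −10 each step: 34, 24, 14, 4, -6, -16, -26 → -36 → -46.
So the next two pairs are {m=-5 n=-36} and {m=-14 n=-46}.

{m=-5 n=-36}, {m=-14 n=-46}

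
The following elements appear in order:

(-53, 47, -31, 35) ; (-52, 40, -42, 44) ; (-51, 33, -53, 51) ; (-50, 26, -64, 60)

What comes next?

For the first entry, +1 each step: -53, -52, -51, -50 → -49.
Second entry — −7 each step: 47, 40, 33, 26 → 19.
Third entry goes -31, -42, -53, -64 → -75 (−11 each step).
Fourth entry — alternating steps +9, +7, +9, +7, …: 35, 44, 51, 60 → 67.
Putting it together: (-49, 19, -75, 67).

(-49, 19, -75, 67)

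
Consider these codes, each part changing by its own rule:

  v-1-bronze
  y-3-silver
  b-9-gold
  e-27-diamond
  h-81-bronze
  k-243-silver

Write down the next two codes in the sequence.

Letter — letters move forward 3 places in the alphabet, wrapping Z→A: v, y, b, e, h, k → n → q.
Second component: ×3 each step, so 1, 3, 9, 27, 81, 243 → 729 → 2187.
Rank: repeats bronze → silver → gold → diamond, so bronze, silver, gold, diamond, bronze, silver → gold → diamond.
So the next two codes are n-729-gold and q-2187-diamond.

n-729-gold then q-2187-diamond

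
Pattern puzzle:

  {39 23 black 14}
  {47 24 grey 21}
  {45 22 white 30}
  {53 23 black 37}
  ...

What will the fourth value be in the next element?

For the fourth value, alternating steps +7, +9, +7, +9, …: 14, 21, 30, 37 → 46.

46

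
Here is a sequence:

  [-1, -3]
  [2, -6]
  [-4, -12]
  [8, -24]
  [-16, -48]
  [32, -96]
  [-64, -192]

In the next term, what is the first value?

128

First value: ×(-2) each step, so -1, 2, -4, 8, -16, 32, -64 → 128.
Second value: ×2 each step; -3, -6, -12, -24, -48, -96, -192 → -384.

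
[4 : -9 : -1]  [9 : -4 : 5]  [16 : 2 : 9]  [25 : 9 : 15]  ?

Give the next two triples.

[36 : 17 : 19], [49 : 26 : 25]

First slot — perfect squares: 2², 3², 4², …: 4, 9, 16, 25 → 36 → 49.
For the second slot, differences are 5, 6, 7, … (increasing by 1 each time): -9, -4, 2, 9 → 17 → 26.
Third slot goes -1, 5, 9, 15 → 19 → 25 (alternating steps +6, +4, +6, +4, …).
So the next two triples are [36 : 17 : 19] and [49 : 26 : 25].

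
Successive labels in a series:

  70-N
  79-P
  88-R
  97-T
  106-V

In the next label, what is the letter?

X

Letter: letters move forward 2 places in the alphabet, so N, P, R, T, V → X.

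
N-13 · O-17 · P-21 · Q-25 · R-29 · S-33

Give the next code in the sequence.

T-37

Letter: letters move forward 1 place in the alphabet, so N, O, P, Q, R, S → T.
Second component: 13, 17, 21, 25, 29, 33 → 37 (+4 each step).
Combining the parts gives T-37.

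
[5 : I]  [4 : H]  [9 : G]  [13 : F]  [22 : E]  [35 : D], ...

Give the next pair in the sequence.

[57 : C]

First part: each term is the sum of the two before it, so 5, 4, 9, 13, 22, 35 → 57.
For the letter, letters move back 1 place in the alphabet: I, H, G, F, E, D → C.
Combining the parts gives [57 : C].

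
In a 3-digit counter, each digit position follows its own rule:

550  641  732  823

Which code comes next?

First digit: +1 each step, mod 10; 5, 6, 7, 8 → 9.
Second digit: 5, 4, 3, 2 → 1 (−1 each step, mod 10).
For the third digit, +1 each step, mod 10: 0, 1, 2, 3 → 4.
So the next code is 914.

914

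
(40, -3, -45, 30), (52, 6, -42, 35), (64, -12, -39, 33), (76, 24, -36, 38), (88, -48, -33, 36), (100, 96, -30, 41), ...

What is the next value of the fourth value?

39

For the fourth value, alternating steps +5, −2, +5, −2, …: 30, 35, 33, 38, 36, 41 → 39.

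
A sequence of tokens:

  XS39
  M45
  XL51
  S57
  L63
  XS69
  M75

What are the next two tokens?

Size: repeats XS → M → XL → S → L; XS, M, XL, S, L, XS, M → XL → S.
Second component — +6 each step: 39, 45, 51, 57, 63, 69, 75 → 81 → 87.
Putting the parts together: XL81 and then S87.

XL81, S87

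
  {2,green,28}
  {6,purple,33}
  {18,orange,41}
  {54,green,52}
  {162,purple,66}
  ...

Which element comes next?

First entry: ×3 each step, so 2, 6, 18, 54, 162 → 486.
Colour: green, purple, orange, green, purple → orange (repeats green → purple → orange).
Third entry — differences are 5, 8, 11, … (increasing by 3 each time): 28, 33, 41, 52, 66 → 83.
Combining the parts gives {486,orange,83}.

{486,orange,83}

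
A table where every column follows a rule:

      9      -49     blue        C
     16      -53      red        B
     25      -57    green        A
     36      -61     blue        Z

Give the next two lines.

49  -65  red  Y; 64  -69  green  X

First component: 9, 16, 25, 36 → 49 → 64 (perfect squares: 3², 4², 5², …).
For the second component, −4 each step: -49, -53, -57, -61 → -65 → -69.
For the colour, repeats blue → red → green: blue, red, green, blue → red → green.
Letter — letters move back 1 place in the alphabet, wrapping A→Z: C, B, A, Z → Y → X.
Putting the parts together: 49  -65  red  Y and then 64  -69  green  X.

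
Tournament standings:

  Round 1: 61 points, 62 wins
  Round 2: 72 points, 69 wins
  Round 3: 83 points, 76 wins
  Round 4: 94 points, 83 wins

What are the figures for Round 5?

105 points, 90 wins

Points — +11 each step: 61, 72, 83, 94 → 105.
Wins: +7 each step; 62, 69, 76, 83 → 90.
Putting it together: 105 points, 90 wins.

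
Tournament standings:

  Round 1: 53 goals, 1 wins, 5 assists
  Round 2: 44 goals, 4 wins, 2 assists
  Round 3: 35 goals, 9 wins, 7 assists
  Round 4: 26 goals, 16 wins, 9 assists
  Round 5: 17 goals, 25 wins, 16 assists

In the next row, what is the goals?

8

Goals goes 53, 44, 35, 26, 17 → 8 (−9 each step).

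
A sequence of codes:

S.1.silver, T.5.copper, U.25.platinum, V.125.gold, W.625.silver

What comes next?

For the letter, letters move forward 1 place in the alphabet: S, T, U, V, W → X.
Second component goes 1, 5, 25, 125, 625 → 3125 (×5 each step).
Metal: repeats silver → copper → platinum → gold; silver, copper, platinum, gold, silver → copper.
Combining the parts gives X.3125.copper.

X.3125.copper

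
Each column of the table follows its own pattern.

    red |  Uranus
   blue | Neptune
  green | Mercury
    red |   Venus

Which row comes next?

Colour: red, blue, green, red → blue (repeats red → blue → green).
Planet: runs through the planets Mercury→Neptune; Uranus, Neptune, Mercury, Venus → Earth.
Putting it together: blue  Earth.

blue  Earth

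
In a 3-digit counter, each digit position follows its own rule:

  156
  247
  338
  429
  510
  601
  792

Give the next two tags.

First digit: +1 each step, mod 10, so 1, 2, 3, 4, 5, 6, 7 → 8 → 9.
Second digit: −1 each step, mod 10, so 5, 4, 3, 2, 1, 0, 9 → 8 → 7.
For the third digit, +1 each step, mod 10: 6, 7, 8, 9, 0, 1, 2 → 3 → 4.
Putting the parts together: 883 and then 974.

883, 974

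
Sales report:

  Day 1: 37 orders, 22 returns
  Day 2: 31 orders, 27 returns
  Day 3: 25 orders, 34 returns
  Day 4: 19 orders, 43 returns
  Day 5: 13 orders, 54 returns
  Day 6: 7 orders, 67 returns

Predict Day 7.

1 orders, 82 returns

Orders: −6 each step; 37, 31, 25, 19, 13, 7 → 1.
Returns — differences are 5, 7, 9, … (increasing by 2 each time): 22, 27, 34, 43, 54, 67 → 82.
Combining the parts gives 1 orders, 82 returns.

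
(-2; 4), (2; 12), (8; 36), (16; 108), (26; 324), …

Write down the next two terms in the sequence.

(38; 972), (52; 2916)

First value: -2, 2, 8, 16, 26 → 38 → 52 (differences are 4, 6, 8, … (increasing by 2 each time)).
Second value — ×3 each step: 4, 12, 36, 108, 324 → 972 → 2916.
So the next two terms are (38; 972) and (52; 2916).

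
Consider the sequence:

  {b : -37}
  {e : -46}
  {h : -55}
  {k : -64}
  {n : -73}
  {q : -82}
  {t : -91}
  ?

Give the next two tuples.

For the letter, letters move forward 3 places in the alphabet: b, e, h, k, n, q, t → w → z.
Second component goes -37, -46, -55, -64, -73, -82, -91 → -100 → -109 (−9 each step).
Putting the parts together: {w : -100} and then {z : -109}.

{w : -100}, {z : -109}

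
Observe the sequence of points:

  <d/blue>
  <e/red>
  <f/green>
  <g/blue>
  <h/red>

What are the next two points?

<i/green>, <j/blue>

Letter: letters move forward 1 place in the alphabet, so d, e, f, g, h → i → j.
Colour: blue, red, green, blue, red → green → blue (repeats blue → red → green).
Putting the parts together: <i/green> and then <j/blue>.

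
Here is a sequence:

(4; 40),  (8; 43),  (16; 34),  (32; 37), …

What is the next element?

(64; 28)

First slot goes 4, 8, 16, 32 → 64 (×2 each step).
Second slot — alternating steps +3, −9, +3, −9, …: 40, 43, 34, 37 → 28.
Combining the parts gives (64; 28).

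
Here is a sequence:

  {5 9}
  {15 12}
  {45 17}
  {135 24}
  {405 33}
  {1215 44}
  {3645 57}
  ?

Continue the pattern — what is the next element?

First coordinate: ×3 each step; 5, 15, 45, 135, 405, 1215, 3645 → 10935.
Second coordinate: differences are 3, 5, 7, … (increasing by 2 each time); 9, 12, 17, 24, 33, 44, 57 → 72.
Putting it together: {10935 72}.

{10935 72}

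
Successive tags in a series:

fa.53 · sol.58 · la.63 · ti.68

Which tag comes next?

Note: runs through the solfège scale do→ti; fa, sol, la, ti → do.
Second component goes 53, 58, 63, 68 → 73 (+5 each step).
So the next tag is do.73.

do.73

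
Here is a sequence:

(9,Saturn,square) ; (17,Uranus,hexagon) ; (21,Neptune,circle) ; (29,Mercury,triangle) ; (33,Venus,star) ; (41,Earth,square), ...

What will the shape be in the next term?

Shape: square, hexagon, circle, triangle, star, square → hexagon (repeats square → hexagon → circle → triangle → star).

hexagon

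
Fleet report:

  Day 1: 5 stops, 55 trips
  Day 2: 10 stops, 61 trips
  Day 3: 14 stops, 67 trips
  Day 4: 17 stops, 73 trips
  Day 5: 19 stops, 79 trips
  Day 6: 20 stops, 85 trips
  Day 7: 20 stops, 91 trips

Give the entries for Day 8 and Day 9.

Stops: differences are 5, 4, 3, … (decreasing by 1 each time), so 5, 10, 14, 17, 19, 20, 20 → 19 → 17.
Trips: +6 each step; 55, 61, 67, 73, 79, 85, 91 → 97 → 103.
Putting the parts together: 19 stops, 97 trips and then 17 stops, 103 trips.

19 stops, 97 trips; 17 stops, 103 trips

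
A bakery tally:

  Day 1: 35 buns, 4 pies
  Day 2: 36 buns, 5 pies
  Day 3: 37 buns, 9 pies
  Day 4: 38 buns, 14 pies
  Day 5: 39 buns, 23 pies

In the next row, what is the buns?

40

For the buns, +1 each step: 35, 36, 37, 38, 39 → 40.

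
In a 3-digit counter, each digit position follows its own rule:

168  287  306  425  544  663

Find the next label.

First digit — +1 each step, mod 10: 1, 2, 3, 4, 5, 6 → 7.
Second digit: 6, 8, 0, 2, 4, 6 → 8 (+2 each step, mod 10).
Third digit goes 8, 7, 6, 5, 4, 3 → 2 (−1 each step, mod 10).
Putting it together: 782.

782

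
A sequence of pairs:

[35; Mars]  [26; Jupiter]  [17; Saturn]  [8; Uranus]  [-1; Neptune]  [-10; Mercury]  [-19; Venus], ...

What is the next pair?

[-28; Earth]

First component — −9 each step: 35, 26, 17, 8, -1, -10, -19 → -28.
Planet — runs through the planets Mercury→Neptune: Mars, Jupiter, Saturn, Uranus, Neptune, Mercury, Venus → Earth.
Putting it together: [-28; Earth].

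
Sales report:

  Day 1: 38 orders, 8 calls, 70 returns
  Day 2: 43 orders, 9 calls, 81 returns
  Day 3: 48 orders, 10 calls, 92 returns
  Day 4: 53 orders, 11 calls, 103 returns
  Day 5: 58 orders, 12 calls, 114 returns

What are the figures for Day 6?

Orders goes 38, 43, 48, 53, 58 → 63 (+5 each step).
For the calls, +1 each step: 8, 9, 10, 11, 12 → 13.
Returns: +11 each step; 70, 81, 92, 103, 114 → 125.
So the next record is 63 orders, 13 calls, 125 returns.

63 orders, 13 calls, 125 returns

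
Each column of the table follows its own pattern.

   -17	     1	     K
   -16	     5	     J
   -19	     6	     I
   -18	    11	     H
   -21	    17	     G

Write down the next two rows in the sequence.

-20  28  F; -23  45  E

First component goes -17, -16, -19, -18, -21 → -20 → -23 (alternating steps +1, −3, +1, −3, …).
Second component: each term is the sum of the two before it, so 1, 5, 6, 11, 17 → 28 → 45.
Letter: letters move back 1 place in the alphabet, so K, J, I, H, G → F → E.
So the next two rows are -20  28  F and -23  45  E.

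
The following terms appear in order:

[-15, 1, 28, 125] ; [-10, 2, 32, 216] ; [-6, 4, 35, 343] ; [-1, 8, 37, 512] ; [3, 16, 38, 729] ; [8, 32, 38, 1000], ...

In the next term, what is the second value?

64

Second value: ×2 each step, so 1, 2, 4, 8, 16, 32 → 64.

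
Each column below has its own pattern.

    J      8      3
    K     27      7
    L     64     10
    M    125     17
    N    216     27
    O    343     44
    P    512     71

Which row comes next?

Letter goes J, K, L, M, N, O, P → Q (letters move forward 1 place in the alphabet).
Second component goes 8, 27, 64, 125, 216, 343, 512 → 729 (perfect cubes: 2³, 3³, 4³, …).
Third component: each term is the sum of the two before it; 3, 7, 10, 17, 27, 44, 71 → 115.
So the next row is Q  729  115.

Q  729  115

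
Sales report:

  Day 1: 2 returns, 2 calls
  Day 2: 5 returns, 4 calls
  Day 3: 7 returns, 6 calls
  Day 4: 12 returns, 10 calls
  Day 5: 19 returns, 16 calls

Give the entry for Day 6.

For the returns, each term is the sum of the two before it: 2, 5, 7, 12, 19 → 31.
Calls — each term is the sum of the two before it: 2, 4, 6, 10, 16 → 26.
So the next row is 31 returns, 26 calls.

31 returns, 26 calls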